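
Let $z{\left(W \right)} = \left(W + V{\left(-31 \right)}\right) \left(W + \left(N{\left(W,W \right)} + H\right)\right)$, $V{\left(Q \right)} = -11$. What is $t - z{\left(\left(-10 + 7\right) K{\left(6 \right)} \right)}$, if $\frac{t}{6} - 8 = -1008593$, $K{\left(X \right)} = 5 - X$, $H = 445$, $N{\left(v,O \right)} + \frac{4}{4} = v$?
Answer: $-6047910$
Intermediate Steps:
$N{\left(v,O \right)} = -1 + v$
$t = -6051510$ ($t = 48 + 6 \left(-1008593\right) = 48 - 6051558 = -6051510$)
$z{\left(W \right)} = \left(-11 + W\right) \left(444 + 2 W\right)$ ($z{\left(W \right)} = \left(W - 11\right) \left(W + \left(\left(-1 + W\right) + 445\right)\right) = \left(-11 + W\right) \left(W + \left(444 + W\right)\right) = \left(-11 + W\right) \left(444 + 2 W\right)$)
$t - z{\left(\left(-10 + 7\right) K{\left(6 \right)} \right)} = -6051510 - \left(-4884 + 2 \left(\left(-10 + 7\right) \left(5 - 6\right)\right)^{2} + 422 \left(-10 + 7\right) \left(5 - 6\right)\right) = -6051510 - \left(-4884 + 2 \left(- 3 \left(5 - 6\right)\right)^{2} + 422 \left(- 3 \left(5 - 6\right)\right)\right) = -6051510 - \left(-4884 + 2 \left(\left(-3\right) \left(-1\right)\right)^{2} + 422 \left(\left(-3\right) \left(-1\right)\right)\right) = -6051510 - \left(-4884 + 2 \cdot 3^{2} + 422 \cdot 3\right) = -6051510 - \left(-4884 + 2 \cdot 9 + 1266\right) = -6051510 - \left(-4884 + 18 + 1266\right) = -6051510 - -3600 = -6051510 + 3600 = -6047910$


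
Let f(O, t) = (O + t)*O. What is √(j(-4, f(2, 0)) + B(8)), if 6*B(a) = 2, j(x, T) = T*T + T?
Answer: √183/3 ≈ 4.5092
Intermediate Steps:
f(O, t) = O*(O + t)
j(x, T) = T + T² (j(x, T) = T² + T = T + T²)
B(a) = ⅓ (B(a) = (⅙)*2 = ⅓)
√(j(-4, f(2, 0)) + B(8)) = √((2*(2 + 0))*(1 + 2*(2 + 0)) + ⅓) = √((2*2)*(1 + 2*2) + ⅓) = √(4*(1 + 4) + ⅓) = √(4*5 + ⅓) = √(20 + ⅓) = √(61/3) = √183/3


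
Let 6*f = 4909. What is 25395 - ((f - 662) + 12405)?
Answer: 77003/6 ≈ 12834.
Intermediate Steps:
f = 4909/6 (f = (⅙)*4909 = 4909/6 ≈ 818.17)
25395 - ((f - 662) + 12405) = 25395 - ((4909/6 - 662) + 12405) = 25395 - (937/6 + 12405) = 25395 - 1*75367/6 = 25395 - 75367/6 = 77003/6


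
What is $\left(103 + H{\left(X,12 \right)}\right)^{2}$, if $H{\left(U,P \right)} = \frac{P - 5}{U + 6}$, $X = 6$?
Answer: $\frac{1545049}{144} \approx 10730.0$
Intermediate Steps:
$H{\left(U,P \right)} = \frac{-5 + P}{6 + U}$
$\left(103 + H{\left(X,12 \right)}\right)^{2} = \left(103 + \frac{-5 + 12}{6 + 6}\right)^{2} = \left(103 + \frac{1}{12} \cdot 7\right)^{2} = \left(103 + \frac{7}{12}\right)^{2} = \left(\frac{1243}{12}\right)^{2} = \frac{1545049}{144}$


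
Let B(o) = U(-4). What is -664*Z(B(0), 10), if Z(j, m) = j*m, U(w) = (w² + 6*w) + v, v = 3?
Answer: 33200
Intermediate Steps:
U(w) = 3 + w² + 6*w (U(w) = (w² + 6*w) + 3 = 3 + w² + 6*w)
B(o) = -5 (B(o) = 3 + (-4)² + 6*(-4) = 3 + 16 - 24 = -5)
-664*Z(B(0), 10) = -(-3320)*10 = -664*(-50) = 33200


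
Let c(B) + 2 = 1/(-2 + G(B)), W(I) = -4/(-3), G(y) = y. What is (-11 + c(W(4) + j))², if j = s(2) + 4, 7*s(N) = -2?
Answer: 657721/4096 ≈ 160.58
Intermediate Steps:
W(I) = 4/3 (W(I) = -4*(-⅓) = 4/3)
s(N) = -2/7 (s(N) = (⅐)*(-2) = -2/7)
j = 26/7 (j = -2/7 + 4 = 26/7 ≈ 3.7143)
c(B) = -2 + 1/(-2 + B)
(-11 + c(W(4) + j))² = (-11 + (5 - 2*(4/3 + 26/7))/(-2 + (4/3 + 26/7)))² = (-11 + (5 - 2*106/21)/(-2 + 106/21))² = (-11 + (5 - 212/21)/(64/21))² = (-11 + (21/64)*(-107/21))² = (-11 - 107/64)² = (-811/64)² = 657721/4096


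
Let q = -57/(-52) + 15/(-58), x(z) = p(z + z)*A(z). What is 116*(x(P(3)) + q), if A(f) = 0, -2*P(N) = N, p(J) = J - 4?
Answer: 1263/13 ≈ 97.154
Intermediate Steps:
p(J) = -4 + J
P(N) = -N/2
x(z) = 0 (x(z) = (-4 + (z + z))*0 = (-4 + 2*z)*0 = 0)
q = 1263/1508 (q = -57*(-1/52) + 15*(-1/58) = 57/52 - 15/58 = 1263/1508 ≈ 0.83753)
116*(x(P(3)) + q) = 116*(0 + 1263/1508) = 116*(1263/1508) = 1263/13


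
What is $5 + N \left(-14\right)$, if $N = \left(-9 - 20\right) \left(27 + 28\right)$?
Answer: $22335$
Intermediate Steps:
$N = -1595$ ($N = \left(-29\right) 55 = -1595$)
$5 + N \left(-14\right) = 5 - -22330 = 5 + 22330 = 22335$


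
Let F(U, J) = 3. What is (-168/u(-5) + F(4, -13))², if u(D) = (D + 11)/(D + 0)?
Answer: 20449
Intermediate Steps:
u(D) = (11 + D)/D
(-168/u(-5) + F(4, -13))² = (-168*(-5/(11 - 5)) + 3)² = (-168/((-⅕*6)) + 3)² = (-168/(-6/5) + 3)² = (-168*(-⅚) + 3)² = (140 + 3)² = 143² = 20449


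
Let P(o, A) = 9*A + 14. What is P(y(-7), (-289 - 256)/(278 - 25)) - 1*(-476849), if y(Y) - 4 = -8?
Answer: 120641434/253 ≈ 4.7684e+5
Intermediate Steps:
y(Y) = -4 (y(Y) = 4 - 8 = -4)
P(o, A) = 14 + 9*A
P(y(-7), (-289 - 256)/(278 - 25)) - 1*(-476849) = (14 + 9*((-289 - 256)/(278 - 25))) - 1*(-476849) = (14 + 9*(-545/253)) + 476849 = (14 - 4905/253) + 476849 = -1363/253 + 476849 = 120641434/253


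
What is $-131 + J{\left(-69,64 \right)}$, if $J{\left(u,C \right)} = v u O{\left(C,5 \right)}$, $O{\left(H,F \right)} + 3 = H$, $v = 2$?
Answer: $-8549$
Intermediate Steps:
$O{\left(H,F \right)} = -3 + H$
$J{\left(u,C \right)} = 2 u \left(-3 + C\right)$
$-131 + J{\left(-69,64 \right)} = -131 + 2 \left(-69\right) \left(-3 + 64\right) = -131 + 2 \left(-69\right) 61 = -131 - 8418 = -8549$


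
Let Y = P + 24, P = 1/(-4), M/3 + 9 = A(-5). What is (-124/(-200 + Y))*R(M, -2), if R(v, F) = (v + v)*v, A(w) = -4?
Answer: 502944/235 ≈ 2140.2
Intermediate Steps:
M = -39 (M = -27 + 3*(-4) = -27 - 12 = -39)
R(v, F) = 2*v² (R(v, F) = (2*v)*v = 2*v²)
P = -¼ ≈ -0.25000
Y = 95/4 (Y = -¼ + 24 = 95/4 ≈ 23.750)
(-124/(-200 + Y))*R(M, -2) = (-124/(-200 + 95/4))*(2*(-39)²) = (-124/(-705/4))*(2*1521) = -124*(-4/705)*3042 = (496/705)*3042 = 502944/235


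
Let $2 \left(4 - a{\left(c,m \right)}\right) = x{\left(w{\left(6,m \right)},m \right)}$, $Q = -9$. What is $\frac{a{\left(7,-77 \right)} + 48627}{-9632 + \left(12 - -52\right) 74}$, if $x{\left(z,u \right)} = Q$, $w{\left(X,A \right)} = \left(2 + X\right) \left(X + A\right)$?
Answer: $- \frac{97271}{9792} \approx -9.9337$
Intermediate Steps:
$w{\left(X,A \right)} = \left(2 + X\right) \left(A + X\right)$
$x{\left(z,u \right)} = -9$
$a{\left(c,m \right)} = \frac{17}{2}$ ($a{\left(c,m \right)} = 4 - - \frac{9}{2} = 4 + \frac{9}{2} = \frac{17}{2}$)
$\frac{a{\left(7,-77 \right)} + 48627}{-9632 + \left(12 - -52\right) 74} = \frac{\frac{17}{2} + 48627}{-9632 + \left(12 - -52\right) 74} = \frac{97271}{2 \left(-9632 + \left(12 + \left(-2 + 54\right)\right) 74\right)} = \frac{97271}{2 \left(-9632 + \left(12 + 52\right) 74\right)} = \frac{97271}{2 \left(-9632 + 64 \cdot 74\right)} = \frac{97271}{2 \left(-9632 + 4736\right)} = \frac{97271}{2 \left(-4896\right)} = \frac{97271}{2} \left(- \frac{1}{4896}\right) = - \frac{97271}{9792}$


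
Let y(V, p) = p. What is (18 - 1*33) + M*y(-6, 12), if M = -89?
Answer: -1083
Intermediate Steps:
(18 - 1*33) + M*y(-6, 12) = (18 - 1*33) - 89*12 = (18 - 33) - 1068 = -15 - 1068 = -1083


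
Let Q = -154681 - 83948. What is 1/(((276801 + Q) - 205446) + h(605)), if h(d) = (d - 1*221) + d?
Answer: -1/166285 ≈ -6.0138e-6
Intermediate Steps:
Q = -238629
h(d) = -221 + 2*d (h(d) = (d - 221) + d = (-221 + d) + d = -221 + 2*d)
1/(((276801 + Q) - 205446) + h(605)) = 1/(((276801 - 238629) - 205446) + (-221 + 2*605)) = 1/((38172 - 205446) + (-221 + 1210)) = 1/(-167274 + 989) = 1/(-166285) = -1/166285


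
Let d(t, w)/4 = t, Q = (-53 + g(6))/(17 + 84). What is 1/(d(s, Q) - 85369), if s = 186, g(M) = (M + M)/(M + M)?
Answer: -1/84625 ≈ -1.1817e-5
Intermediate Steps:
g(M) = 1 (g(M) = (2*M)/((2*M)) = (2*M)*(1/(2*M)) = 1)
Q = -52/101 (Q = (-53 + 1)/(17 + 84) = -52/101 ≈ -0.51485)
d(t, w) = 4*t
1/(d(s, Q) - 85369) = 1/(4*186 - 85369) = 1/(744 - 85369) = 1/(-84625) = -1/84625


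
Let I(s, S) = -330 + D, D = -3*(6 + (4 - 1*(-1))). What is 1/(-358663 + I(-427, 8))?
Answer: -1/359026 ≈ -2.7853e-6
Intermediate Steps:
D = -33 (D = -3*(6 + (4 + 1)) = -3*(6 + 5) = -3*11 = -33)
I(s, S) = -363 (I(s, S) = -330 - 33 = -363)
1/(-358663 + I(-427, 8)) = 1/(-358663 - 363) = 1/(-359026) = -1/359026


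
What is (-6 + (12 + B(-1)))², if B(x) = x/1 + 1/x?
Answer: 16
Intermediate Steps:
B(x) = x + 1/x (B(x) = x*1 + 1/x = x + 1/x)
(-6 + (12 + B(-1)))² = (-6 + (12 + (-1 + 1/(-1))))² = (-6 + (12 + (-1 - 1)))² = (-6 + (12 - 2))² = (-6 + 10)² = 4² = 16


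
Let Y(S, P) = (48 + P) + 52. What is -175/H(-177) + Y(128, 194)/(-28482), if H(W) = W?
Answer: 822052/840219 ≈ 0.97838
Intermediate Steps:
Y(S, P) = 100 + P
-175/H(-177) + Y(128, 194)/(-28482) = -175/(-177) + (100 + 194)/(-28482) = -175*(-1/177) + 294*(-1/28482) = 175/177 - 49/4747 = 822052/840219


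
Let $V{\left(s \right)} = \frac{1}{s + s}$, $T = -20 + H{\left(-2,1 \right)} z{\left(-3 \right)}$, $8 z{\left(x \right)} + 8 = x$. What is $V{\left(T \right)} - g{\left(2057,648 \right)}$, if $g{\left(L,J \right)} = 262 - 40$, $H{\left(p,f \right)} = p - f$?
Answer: $- \frac{28198}{127} \approx -222.03$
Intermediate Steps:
$z{\left(x \right)} = -1 + \frac{x}{8}$
$T = - \frac{127}{8}$ ($T = -20 + \left(-2 - 1\right) \left(-1 + \frac{1}{8} \left(-3\right)\right) = -20 + \left(-2 - 1\right) \left(-1 - \frac{3}{8}\right) = -20 - - \frac{33}{8} = -20 + \frac{33}{8} = - \frac{127}{8} \approx -15.875$)
$g{\left(L,J \right)} = 222$
$V{\left(s \right)} = \frac{1}{2 s}$
$V{\left(T \right)} - g{\left(2057,648 \right)} = \frac{1}{2 \left(- \frac{127}{8}\right)} - 222 = \frac{1}{2} \left(- \frac{8}{127}\right) - 222 = - \frac{4}{127} - 222 = - \frac{28198}{127}$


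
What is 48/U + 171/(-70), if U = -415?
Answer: -2973/1162 ≈ -2.5585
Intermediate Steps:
48/U + 171/(-70) = 48/(-415) + 171/(-70) = 48*(-1/415) + 171*(-1/70) = -48/415 - 171/70 = -2973/1162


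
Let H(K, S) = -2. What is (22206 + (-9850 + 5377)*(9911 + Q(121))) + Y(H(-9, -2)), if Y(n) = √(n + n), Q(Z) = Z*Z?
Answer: -109798890 + 2*I ≈ -1.098e+8 + 2.0*I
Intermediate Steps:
Q(Z) = Z²
Y(n) = √2*√n (Y(n) = √(2*n) = √2*√n)
(22206 + (-9850 + 5377)*(9911 + Q(121))) + Y(H(-9, -2)) = (22206 + (-9850 + 5377)*(9911 + 121²)) + √2*√(-2) = (22206 - 4473*(9911 + 14641)) + √2*(I*√2) = (22206 - 4473*24552) + 2*I = (22206 - 109821096) + 2*I = -109798890 + 2*I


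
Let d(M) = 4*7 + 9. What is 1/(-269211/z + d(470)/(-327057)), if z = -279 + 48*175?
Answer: -885343299/29349214168 ≈ -0.030166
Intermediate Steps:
d(M) = 37 (d(M) = 28 + 9 = 37)
z = 8121 (z = -279 + 8400 = 8121)
1/(-269211/z + d(470)/(-327057)) = 1/(-269211/8121 + 37/(-327057)) = 1/(-269211*1/8121 + 37*(-1/327057)) = 1/(-89737/2707 - 37/327057) = 1/(-29349214168/885343299) = -885343299/29349214168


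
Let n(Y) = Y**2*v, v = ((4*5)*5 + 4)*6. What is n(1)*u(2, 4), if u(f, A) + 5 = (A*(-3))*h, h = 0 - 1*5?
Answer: 34320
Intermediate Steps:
h = -5 (h = 0 - 5 = -5)
u(f, A) = -5 + 15*A (u(f, A) = -5 + (A*(-3))*(-5) = -5 - 3*A*(-5) = -5 + 15*A)
v = 624 (v = (20*5 + 4)*6 = (100 + 4)*6 = 104*6 = 624)
n(Y) = 624*Y**2 (n(Y) = Y**2*624 = 624*Y**2)
n(1)*u(2, 4) = (624*1**2)*(-5 + 15*4) = (624*1)*(-5 + 60) = 624*55 = 34320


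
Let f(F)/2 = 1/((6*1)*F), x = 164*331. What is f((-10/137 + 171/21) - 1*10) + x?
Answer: 301438093/5553 ≈ 54284.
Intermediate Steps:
x = 54284
f(F) = 1/(3*F) (f(F) = 2/(((6*1)*F)) = 2/((6*F)) = 2*(1/(6*F)) = 1/(3*F))
f((-10/137 + 171/21) - 1*10) + x = 1/(3*((-10/137 + 171/21) - 1*10)) + 54284 = 1/(3*((-10*1/137 + 171*(1/21)) - 10)) + 54284 = 1/(3*((-10/137 + 57/7) - 10)) + 54284 = 1/(3*(7739/959 - 10)) + 54284 = 1/(3*(-1851/959)) + 54284 = (1/3)*(-959/1851) + 54284 = -959/5553 + 54284 = 301438093/5553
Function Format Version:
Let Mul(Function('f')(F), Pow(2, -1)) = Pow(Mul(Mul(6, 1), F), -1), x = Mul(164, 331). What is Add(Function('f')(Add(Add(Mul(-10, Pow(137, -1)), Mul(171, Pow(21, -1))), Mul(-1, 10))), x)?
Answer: Rational(301438093, 5553) ≈ 54284.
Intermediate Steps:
x = 54284
Function('f')(F) = Mul(Rational(1, 3), Pow(F, -1)) (Function('f')(F) = Mul(2, Pow(Mul(Mul(6, 1), F), -1)) = Mul(2, Pow(Mul(6, F), -1)) = Mul(2, Mul(Rational(1, 6), Pow(F, -1))) = Mul(Rational(1, 3), Pow(F, -1)))
Add(Function('f')(Add(Add(Mul(-10, Pow(137, -1)), Mul(171, Pow(21, -1))), Mul(-1, 10))), x) = Add(Mul(Rational(1, 3), Pow(Add(Add(Mul(-10, Pow(137, -1)), Mul(171, Pow(21, -1))), Mul(-1, 10)), -1)), 54284) = Add(Mul(Rational(1, 3), Pow(Add(Add(Mul(-10, Rational(1, 137)), Mul(171, Rational(1, 21))), -10), -1)), 54284) = Add(Mul(Rational(1, 3), Pow(Add(Add(Rational(-10, 137), Rational(57, 7)), -10), -1)), 54284) = Add(Mul(Rational(1, 3), Pow(Add(Rational(7739, 959), -10), -1)), 54284) = Add(Mul(Rational(1, 3), Pow(Rational(-1851, 959), -1)), 54284) = Add(Mul(Rational(1, 3), Rational(-959, 1851)), 54284) = Add(Rational(-959, 5553), 54284) = Rational(301438093, 5553)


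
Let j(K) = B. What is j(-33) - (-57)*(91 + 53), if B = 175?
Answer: 8383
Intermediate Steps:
j(K) = 175
j(-33) - (-57)*(91 + 53) = 175 - (-57)*(91 + 53) = 175 - (-57)*144 = 175 - 1*(-8208) = 175 + 8208 = 8383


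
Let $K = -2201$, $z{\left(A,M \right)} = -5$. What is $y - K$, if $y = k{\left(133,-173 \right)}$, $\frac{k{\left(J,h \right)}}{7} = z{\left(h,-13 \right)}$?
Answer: $2166$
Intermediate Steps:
$k{\left(J,h \right)} = -35$ ($k{\left(J,h \right)} = 7 \left(-5\right) = -35$)
$y = -35$
$y - K = -35 - -2201 = -35 + 2201 = 2166$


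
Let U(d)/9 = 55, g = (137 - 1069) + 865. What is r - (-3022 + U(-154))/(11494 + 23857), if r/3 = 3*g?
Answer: -21314126/35351 ≈ -602.93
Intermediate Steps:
g = -67 (g = -932 + 865 = -67)
U(d) = 495 (U(d) = 9*55 = 495)
r = -603 (r = 3*(3*(-67)) = 3*(-201) = -603)
r - (-3022 + U(-154))/(11494 + 23857) = -603 - (-3022 + 495)/(11494 + 23857) = -603 - (-2527)/35351 = -603 - 1*(-2527/35351) = -603 + 2527/35351 = -21314126/35351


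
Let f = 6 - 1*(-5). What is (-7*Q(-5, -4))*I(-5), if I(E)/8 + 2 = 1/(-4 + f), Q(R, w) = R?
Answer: -520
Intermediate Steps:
f = 11 (f = 6 + 5 = 11)
I(E) = -104/7 (I(E) = -16 + 8/(-4 + 11) = -16 + 8/7 = -104/7)
(-7*Q(-5, -4))*I(-5) = -7*(-5)*(-104/7) = 35*(-104/7) = -520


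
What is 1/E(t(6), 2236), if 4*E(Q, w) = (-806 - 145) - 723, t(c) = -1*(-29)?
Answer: -2/837 ≈ -0.0023895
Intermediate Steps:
t(c) = 29
E(Q, w) = -837/2 (E(Q, w) = ((-806 - 145) - 723)/4 = (-951 - 723)/4 = (¼)*(-1674) = -837/2)
1/E(t(6), 2236) = 1/(-837/2) = -2/837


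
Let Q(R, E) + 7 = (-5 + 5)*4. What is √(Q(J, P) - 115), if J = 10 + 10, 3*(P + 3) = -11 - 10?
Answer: I*√122 ≈ 11.045*I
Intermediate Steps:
P = -10 (P = -3 + (-11 - 10)/3 = -3 + (⅓)*(-21) = -3 - 7 = -10)
J = 20
Q(R, E) = -7 (Q(R, E) = -7 + (-5 + 5)*4 = -7 + 0*4 = -7 + 0 = -7)
√(Q(J, P) - 115) = √(-7 - 115) = √(-122) = I*√122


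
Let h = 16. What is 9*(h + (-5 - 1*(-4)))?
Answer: 135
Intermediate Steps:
9*(h + (-5 - 1*(-4))) = 9*(16 + (-5 - 1*(-4))) = 9*(16 + (-5 + 4)) = 9*(16 - 1) = 9*15 = 135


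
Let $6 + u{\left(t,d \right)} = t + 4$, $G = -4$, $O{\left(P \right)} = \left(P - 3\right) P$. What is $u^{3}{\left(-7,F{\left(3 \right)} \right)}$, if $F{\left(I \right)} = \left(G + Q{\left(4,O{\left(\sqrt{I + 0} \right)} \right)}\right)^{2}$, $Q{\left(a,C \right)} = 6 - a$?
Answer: $-729$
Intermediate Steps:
$O{\left(P \right)} = P \left(-3 + P\right)$ ($O{\left(P \right)} = \left(-3 + P\right) P = P \left(-3 + P\right)$)
$F{\left(I \right)} = 4$ ($F{\left(I \right)} = \left(-4 + \left(6 - 4\right)\right)^{2} = \left(-4 + 2\right)^{2} = \left(-2\right)^{2} = 4$)
$u{\left(t,d \right)} = -2 + t$ ($u{\left(t,d \right)} = -6 + \left(t + 4\right) = -6 + \left(4 + t\right) = -2 + t$)
$u^{3}{\left(-7,F{\left(3 \right)} \right)} = \left(-2 - 7\right)^{3} = \left(-9\right)^{3} = -729$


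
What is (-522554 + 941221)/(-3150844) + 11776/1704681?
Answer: -676589341283/5371183900764 ≈ -0.12597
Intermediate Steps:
(-522554 + 941221)/(-3150844) + 11776/1704681 = 418667*(-1/3150844) + 11776*(1/1704681) = -418667/3150844 + 11776/1704681 = -676589341283/5371183900764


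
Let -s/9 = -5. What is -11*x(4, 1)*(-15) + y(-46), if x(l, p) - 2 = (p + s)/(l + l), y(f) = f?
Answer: 4931/4 ≈ 1232.8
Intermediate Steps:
s = 45 (s = -9*(-5) = 45)
x(l, p) = 2 + (45 + p)/(2*l) (x(l, p) = 2 + (p + 45)/(l + l) = 2 + (45 + p)/((2*l)) = 2 + (45 + p)*(1/(2*l)) = 2 + (45 + p)/(2*l))
-11*x(4, 1)*(-15) + y(-46) = -11*(45 + 1 + 4*4)/(2*4)*(-15) - 46 = -11*(45 + 1 + 16)/(2*4)*(-15) - 46 = -11*62/(2*4)*(-15) - 46 = -11*31/4*(-15) - 46 = -341/4*(-15) - 46 = 5115/4 - 46 = 4931/4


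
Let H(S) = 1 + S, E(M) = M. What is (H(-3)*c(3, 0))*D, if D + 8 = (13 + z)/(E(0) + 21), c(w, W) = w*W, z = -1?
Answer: 0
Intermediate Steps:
c(w, W) = W*w
D = -52/7 (D = -8 + (13 - 1)/(0 + 21) = -8 + 12/21 = -8 + 12*(1/21) = -8 + 4/7 = -52/7 ≈ -7.4286)
(H(-3)*c(3, 0))*D = ((1 - 3)*(0*3))*(-52/7) = -2*0*(-52/7) = 0*(-52/7) = 0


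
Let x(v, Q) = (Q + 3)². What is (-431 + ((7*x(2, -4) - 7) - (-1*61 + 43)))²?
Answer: 170569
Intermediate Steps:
x(v, Q) = (3 + Q)²
(-431 + ((7*x(2, -4) - 7) - (-1*61 + 43)))² = (-431 + ((7*(3 - 4)² - 7) - (-1*61 + 43)))² = (-431 + ((7*(-1)² - 7) - (-61 + 43)))² = (-431 + ((7*1 - 7) - 1*(-18)))² = (-431 + ((7 - 7) + 18))² = (-431 + (0 + 18))² = (-431 + 18)² = (-413)² = 170569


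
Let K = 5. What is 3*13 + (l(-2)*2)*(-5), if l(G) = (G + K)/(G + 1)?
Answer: 69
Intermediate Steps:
l(G) = (5 + G)/(1 + G) (l(G) = (G + 5)/(G + 1) = (5 + G)/(1 + G))
3*13 + (l(-2)*2)*(-5) = 3*13 + (((5 - 2)/(1 - 2))*2)*(-5) = 39 + ((3/(-1))*2)*(-5) = 39 + (-1*3*2)*(-5) = 39 - 3*2*(-5) = 39 - 6*(-5) = 39 + 30 = 69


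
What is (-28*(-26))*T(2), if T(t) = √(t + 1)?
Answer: 728*√3 ≈ 1260.9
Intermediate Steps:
T(t) = √(1 + t)
(-28*(-26))*T(2) = (-28*(-26))*√(1 + 2) = 728*√3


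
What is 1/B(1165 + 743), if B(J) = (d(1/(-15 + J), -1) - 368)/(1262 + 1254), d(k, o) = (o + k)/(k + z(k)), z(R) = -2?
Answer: -2380765/347747 ≈ -6.8463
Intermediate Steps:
d(k, o) = (k + o)/(-2 + k) (d(k, o) = (o + k)/(k - 2) = (k + o)/(-2 + k))
B(J) = -92/629 + (-1 + 1/(-15 + J))/(2516*(-2 + 1/(-15 + J))) (B(J) = ((1/(-15 + J) - 1)/(-2 + 1/(-15 + J)) - 368)/(1262 + 1254) = ((-1 + 1/(-15 + J))/(-2 + 1/(-15 + J)) - 368)/2516 = (-368 + (-1 + 1/(-15 + J))/(-2 + 1/(-15 + J)))*(1/2516) = -92/629 + (-1 + 1/(-15 + J))/(2516*(-2 + 1/(-15 + J))))
1/B(1165 + 743) = 1/((11392 - 735*(1165 + 743))/(2516*(-31 + 2*(1165 + 743)))) = 1/((11392 - 735*1908)/(2516*(-31 + 2*1908))) = 1/((11392 - 1402380)/(2516*(-31 + 3816))) = 1/((1/2516)*(-1390988)/3785) = 1/((1/2516)*(1/3785)*(-1390988)) = 1/(-347747/2380765) = -2380765/347747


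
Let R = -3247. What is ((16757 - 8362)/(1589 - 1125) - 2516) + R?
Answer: -2665637/464 ≈ -5744.9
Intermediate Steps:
((16757 - 8362)/(1589 - 1125) - 2516) + R = ((16757 - 8362)/(1589 - 1125) - 2516) - 3247 = (8395/464 - 2516) - 3247 = -1159029/464 - 3247 = -2665637/464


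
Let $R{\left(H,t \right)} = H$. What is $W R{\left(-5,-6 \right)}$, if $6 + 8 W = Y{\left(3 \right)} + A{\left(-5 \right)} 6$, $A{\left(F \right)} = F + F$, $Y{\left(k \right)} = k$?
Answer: $\frac{315}{8} \approx 39.375$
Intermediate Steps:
$A{\left(F \right)} = 2 F$
$W = - \frac{63}{8}$ ($W = - \frac{3}{4} + \frac{3 + 2 \left(-5\right) 6}{8} = - \frac{3}{4} + \frac{3 - 60}{8} = - \frac{3}{4} + \frac{1}{8} \left(-57\right) = - \frac{3}{4} - \frac{57}{8} = - \frac{63}{8} \approx -7.875$)
$W R{\left(-5,-6 \right)} = \left(- \frac{63}{8}\right) \left(-5\right) = \frac{315}{8}$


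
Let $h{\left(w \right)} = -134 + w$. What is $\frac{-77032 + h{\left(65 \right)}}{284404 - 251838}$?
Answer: $- \frac{77101}{32566} \approx -2.3675$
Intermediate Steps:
$\frac{-77032 + h{\left(65 \right)}}{284404 - 251838} = \frac{-77032 + \left(-134 + 65\right)}{284404 - 251838} = \frac{-77032 - 69}{32566} = \left(-77101\right) \frac{1}{32566} = - \frac{77101}{32566}$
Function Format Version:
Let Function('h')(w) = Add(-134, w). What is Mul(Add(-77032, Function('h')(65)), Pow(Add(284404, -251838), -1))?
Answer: Rational(-77101, 32566) ≈ -2.3675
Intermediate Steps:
Mul(Add(-77032, Function('h')(65)), Pow(Add(284404, -251838), -1)) = Mul(Add(-77032, Add(-134, 65)), Pow(Add(284404, -251838), -1)) = Mul(Add(-77032, -69), Pow(32566, -1)) = Mul(-77101, Rational(1, 32566)) = Rational(-77101, 32566)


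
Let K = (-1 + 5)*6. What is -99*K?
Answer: -2376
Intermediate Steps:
K = 24 (K = 4*6 = 24)
-99*K = -99*24 = -2376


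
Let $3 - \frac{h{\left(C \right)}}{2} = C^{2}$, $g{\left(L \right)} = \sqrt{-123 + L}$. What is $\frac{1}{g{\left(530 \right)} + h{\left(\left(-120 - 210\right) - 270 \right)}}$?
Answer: $- \frac{65454}{47126487239} - \frac{\sqrt{407}}{518391359629} \approx -1.3889 \cdot 10^{-6}$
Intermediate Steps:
$h{\left(C \right)} = 6 - 2 C^{2}$
$\frac{1}{g{\left(530 \right)} + h{\left(\left(-120 - 210\right) - 270 \right)}} = \frac{1}{\sqrt{-123 + 530} + \left(6 - 2 \left(\left(-120 - 210\right) - 270\right)^{2}\right)} = \frac{1}{\sqrt{407} + \left(6 - 2 \left(-330 - 270\right)^{2}\right)} = \frac{1}{\sqrt{407} + \left(6 - 2 \left(-600\right)^{2}\right)} = \frac{1}{\sqrt{407} + \left(6 - 720000\right)} = \frac{1}{\sqrt{407} - 719994} = \frac{1}{-719994 + \sqrt{407}}$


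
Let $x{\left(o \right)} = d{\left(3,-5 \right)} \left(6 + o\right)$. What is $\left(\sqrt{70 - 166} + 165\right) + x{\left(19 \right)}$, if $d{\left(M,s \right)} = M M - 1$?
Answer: $365 + 4 i \sqrt{6} \approx 365.0 + 9.798 i$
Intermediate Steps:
$d{\left(M,s \right)} = -1 + M^{2}$ ($d{\left(M,s \right)} = M^{2} - 1 = -1 + M^{2}$)
$x{\left(o \right)} = 48 + 8 o$ ($x{\left(o \right)} = \left(-1 + 3^{2}\right) \left(6 + o\right) = \left(-1 + 9\right) \left(6 + o\right) = 8 \left(6 + o\right) = 48 + 8 o$)
$\left(\sqrt{70 - 166} + 165\right) + x{\left(19 \right)} = \left(\sqrt{70 - 166} + 165\right) + \left(48 + 8 \cdot 19\right) = \left(\sqrt{-96} + 165\right) + \left(48 + 152\right) = \left(4 i \sqrt{6} + 165\right) + 200 = \left(165 + 4 i \sqrt{6}\right) + 200 = 365 + 4 i \sqrt{6}$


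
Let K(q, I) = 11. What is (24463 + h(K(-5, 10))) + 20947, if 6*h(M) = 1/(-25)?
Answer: 6811499/150 ≈ 45410.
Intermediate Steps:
h(M) = -1/150 (h(M) = (1/(-25))/6 = (1*(-1/25))/6 = (⅙)*(-1/25) = -1/150)
(24463 + h(K(-5, 10))) + 20947 = (24463 - 1/150) + 20947 = 3669449/150 + 20947 = 6811499/150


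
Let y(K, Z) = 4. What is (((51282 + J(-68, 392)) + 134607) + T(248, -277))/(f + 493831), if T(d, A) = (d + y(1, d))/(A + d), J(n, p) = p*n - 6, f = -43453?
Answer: 4617331/13060962 ≈ 0.35352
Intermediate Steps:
J(n, p) = -6 + n*p (J(n, p) = n*p - 6 = -6 + n*p)
T(d, A) = (4 + d)/(A + d) (T(d, A) = (d + 4)/(A + d) = (4 + d)/(A + d))
(((51282 + J(-68, 392)) + 134607) + T(248, -277))/(f + 493831) = (((51282 + (-6 - 68*392)) + 134607) + (4 + 248)/(-277 + 248))/(-43453 + 493831) = (((51282 + (-6 - 26656)) + 134607) + 252/(-29))/450378 = (((51282 - 26662) + 134607) - 1/29*252)*(1/450378) = ((24620 + 134607) - 252/29)*(1/450378) = (159227 - 252/29)*(1/450378) = (4617331/29)*(1/450378) = 4617331/13060962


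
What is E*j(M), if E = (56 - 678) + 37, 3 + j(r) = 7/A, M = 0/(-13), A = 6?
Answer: 2145/2 ≈ 1072.5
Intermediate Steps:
M = 0 (M = 0*(-1/13) = 0)
j(r) = -11/6 (j(r) = -3 + 7/6 = -11/6)
E = -585 (E = -622 + 37 = -585)
E*j(M) = -585*(-11/6) = 2145/2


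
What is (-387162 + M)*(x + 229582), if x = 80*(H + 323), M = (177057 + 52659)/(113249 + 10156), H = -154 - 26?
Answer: -3838475952128556/41135 ≈ -9.3314e+10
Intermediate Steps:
H = -180
M = 76572/41135 (M = 229716/123405 = 229716*(1/123405) = 76572/41135 ≈ 1.8615)
x = 11440 (x = 80*(-180 + 323) = 80*143 = 11440)
(-387162 + M)*(x + 229582) = (-387162 + 76572/41135)*(11440 + 229582) = -15925832298/41135*241022 = -3838475952128556/41135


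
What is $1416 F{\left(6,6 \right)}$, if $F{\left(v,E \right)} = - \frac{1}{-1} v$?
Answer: $8496$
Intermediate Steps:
$F{\left(v,E \right)} = v$ ($F{\left(v,E \right)} = \left(-1\right) \left(-1\right) v = 1 v = v$)
$1416 F{\left(6,6 \right)} = 1416 \cdot 6 = 8496$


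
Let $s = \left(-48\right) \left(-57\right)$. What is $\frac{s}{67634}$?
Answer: $\frac{1368}{33817} \approx 0.040453$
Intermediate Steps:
$s = 2736$
$\frac{s}{67634} = \frac{2736}{67634} = 2736 \cdot \frac{1}{67634} = \frac{1368}{33817}$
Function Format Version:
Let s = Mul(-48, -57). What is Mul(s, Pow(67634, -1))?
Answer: Rational(1368, 33817) ≈ 0.040453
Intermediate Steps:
s = 2736
Mul(s, Pow(67634, -1)) = Mul(2736, Pow(67634, -1)) = Mul(2736, Rational(1, 67634)) = Rational(1368, 33817)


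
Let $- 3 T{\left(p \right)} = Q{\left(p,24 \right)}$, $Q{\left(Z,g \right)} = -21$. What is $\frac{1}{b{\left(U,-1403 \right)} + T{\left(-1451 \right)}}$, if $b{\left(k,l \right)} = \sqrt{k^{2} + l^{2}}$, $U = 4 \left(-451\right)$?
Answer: $- \frac{7}{5222776} + \frac{5 \sqrt{208913}}{5222776} \approx 0.00043623$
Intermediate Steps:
$U = -1804$
$T{\left(p \right)} = 7$ ($T{\left(p \right)} = \left(- \frac{1}{3}\right) \left(-21\right) = 7$)
$\frac{1}{b{\left(U,-1403 \right)} + T{\left(-1451 \right)}} = \frac{1}{\sqrt{\left(-1804\right)^{2} + \left(-1403\right)^{2}} + 7} = \frac{1}{\sqrt{3254416 + 1968409} + 7} = \frac{1}{\sqrt{5222825} + 7} = \frac{1}{5 \sqrt{208913} + 7} = \frac{1}{7 + 5 \sqrt{208913}}$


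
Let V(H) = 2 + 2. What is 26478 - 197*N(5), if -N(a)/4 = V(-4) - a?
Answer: 25690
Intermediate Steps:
V(H) = 4
N(a) = -16 + 4*a (N(a) = -4*(4 - a) = -16 + 4*a)
26478 - 197*N(5) = 26478 - 197*(-16 + 4*5) = 26478 - 197*(-16 + 20) = 26478 - 197*4 = 26478 - 1*788 = 26478 - 788 = 25690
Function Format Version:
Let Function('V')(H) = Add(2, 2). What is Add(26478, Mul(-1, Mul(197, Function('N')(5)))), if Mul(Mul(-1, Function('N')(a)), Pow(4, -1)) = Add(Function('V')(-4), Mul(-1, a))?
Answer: 25690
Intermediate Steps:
Function('V')(H) = 4
Function('N')(a) = Add(-16, Mul(4, a)) (Function('N')(a) = Mul(-4, Add(4, Mul(-1, a))) = Add(-16, Mul(4, a)))
Add(26478, Mul(-1, Mul(197, Function('N')(5)))) = Add(26478, Mul(-1, Mul(197, Add(-16, Mul(4, 5))))) = Add(26478, Mul(-1, Mul(197, Add(-16, 20)))) = Add(26478, Mul(-1, Mul(197, 4))) = Add(26478, Mul(-1, 788)) = Add(26478, -788) = 25690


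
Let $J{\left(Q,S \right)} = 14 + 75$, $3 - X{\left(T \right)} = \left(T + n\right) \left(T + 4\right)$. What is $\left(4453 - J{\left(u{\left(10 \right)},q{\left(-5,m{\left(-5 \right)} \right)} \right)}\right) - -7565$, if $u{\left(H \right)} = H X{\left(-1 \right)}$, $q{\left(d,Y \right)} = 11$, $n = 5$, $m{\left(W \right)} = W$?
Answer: $11929$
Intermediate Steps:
$X{\left(T \right)} = 3 - \left(4 + T\right) \left(5 + T\right)$ ($X{\left(T \right)} = 3 - \left(T + 5\right) \left(T + 4\right) = 3 - \left(5 + T\right) \left(4 + T\right) = 3 - \left(4 + T\right) \left(5 + T\right)$)
$u{\left(H \right)} = - 9 H$ ($u{\left(H \right)} = H \left(-17 - \left(-1\right)^{2} - -9\right) = H \left(-17 - 1 + 9\right) = H \left(-9\right) = - 9 H$)
$J{\left(Q,S \right)} = 89$
$\left(4453 - J{\left(u{\left(10 \right)},q{\left(-5,m{\left(-5 \right)} \right)} \right)}\right) - -7565 = \left(4453 - 89\right) - -7565 = \left(4453 - 89\right) + 7565 = 4364 + 7565 = 11929$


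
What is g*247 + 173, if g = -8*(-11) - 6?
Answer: 20427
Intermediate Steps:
g = 82 (g = 88 - 6 = 82)
g*247 + 173 = 82*247 + 173 = 20254 + 173 = 20427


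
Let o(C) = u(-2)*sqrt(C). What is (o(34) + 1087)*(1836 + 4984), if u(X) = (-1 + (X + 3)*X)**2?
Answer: 7413340 + 61380*sqrt(34) ≈ 7.7712e+6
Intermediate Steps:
u(X) = (-1 + X*(3 + X))**2 (u(X) = (-1 + (3 + X)*X)**2 = (-1 + X*(3 + X))**2)
o(C) = 9*sqrt(C) (o(C) = (-1 + (-2)**2 + 3*(-2))**2*sqrt(C) = (-1 + 4 - 6)**2*sqrt(C) = (-3)**2*sqrt(C) = 9*sqrt(C))
(o(34) + 1087)*(1836 + 4984) = (9*sqrt(34) + 1087)*(1836 + 4984) = (1087 + 9*sqrt(34))*6820 = 7413340 + 61380*sqrt(34)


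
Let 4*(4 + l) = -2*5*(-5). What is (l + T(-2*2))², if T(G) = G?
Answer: 81/4 ≈ 20.250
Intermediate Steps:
l = 17/2 (l = -4 + (-2*5*(-5))/4 = -4 + (-10*(-5))/4 = -4 + (¼)*50 = -4 + 25/2 = 17/2 ≈ 8.5000)
(l + T(-2*2))² = (17/2 - 2*2)² = (17/2 - 4)² = (9/2)² = 81/4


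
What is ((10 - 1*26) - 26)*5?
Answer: -210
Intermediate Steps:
((10 - 1*26) - 26)*5 = ((10 - 26) - 26)*5 = (-16 - 26)*5 = -42*5 = -210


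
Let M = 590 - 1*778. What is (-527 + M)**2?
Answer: 511225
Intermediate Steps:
M = -188 (M = 590 - 778 = -188)
(-527 + M)**2 = (-527 - 188)**2 = (-715)**2 = 511225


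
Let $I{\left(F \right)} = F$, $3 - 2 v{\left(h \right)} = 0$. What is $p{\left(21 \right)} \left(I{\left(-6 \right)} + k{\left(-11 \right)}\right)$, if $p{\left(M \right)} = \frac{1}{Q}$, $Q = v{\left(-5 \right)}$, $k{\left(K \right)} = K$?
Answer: $- \frac{34}{3} \approx -11.333$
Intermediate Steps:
$v{\left(h \right)} = \frac{3}{2}$ ($v{\left(h \right)} = \frac{3}{2} - 0 = \frac{3}{2} + 0 = \frac{3}{2}$)
$Q = \frac{3}{2} \approx 1.5$
$p{\left(M \right)} = \frac{2}{3}$ ($p{\left(M \right)} = \frac{1}{\frac{3}{2}} = \frac{2}{3}$)
$p{\left(21 \right)} \left(I{\left(-6 \right)} + k{\left(-11 \right)}\right) = \frac{2 \left(-6 - 11\right)}{3} = \frac{2}{3} \left(-17\right) = - \frac{34}{3}$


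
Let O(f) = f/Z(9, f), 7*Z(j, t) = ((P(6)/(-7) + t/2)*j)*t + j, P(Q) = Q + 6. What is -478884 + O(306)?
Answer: -155187626258/324061 ≈ -4.7888e+5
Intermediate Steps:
P(Q) = 6 + Q
Z(j, t) = j/7 + j*t*(-12/7 + t/2)/7 (Z(j, t) = ((((6 + 6)/(-7) + t/2)*j)*t + j)/7 = (((12*(-⅐) + t*(½))*j)*t + j)/7 = (((-12/7 + t/2)*j)*t + j)/7 = ((j*(-12/7 + t/2))*t + j)/7 = (j*t*(-12/7 + t/2) + j)/7 = (j + j*t*(-12/7 + t/2))/7 = j/7 + j*t*(-12/7 + t/2)/7)
O(f) = f/(9/7 - 108*f/49 + 9*f²/14) (O(f) = f/(((1/98)*9*(14 - 24*f + 7*f²))) = f/(9/7 - 108*f/49 + 9*f²/14))
-478884 + O(306) = -478884 + (98/9)*306/(14 - 24*306 + 7*306²) = -478884 + (98/9)*306/(14 - 7344 + 7*93636) = -478884 + (98/9)*306/(14 - 7344 + 655452) = -478884 + (98/9)*306/648122 = -478884 + (98/9)*306*(1/648122) = -478884 + 1666/324061 = -155187626258/324061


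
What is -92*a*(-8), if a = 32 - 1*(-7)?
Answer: 28704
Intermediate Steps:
a = 39 (a = 32 + 7 = 39)
-92*a*(-8) = -92*39*(-8) = -3588*(-8) = 28704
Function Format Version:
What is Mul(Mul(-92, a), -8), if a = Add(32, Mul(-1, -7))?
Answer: 28704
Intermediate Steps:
a = 39 (a = Add(32, 7) = 39)
Mul(Mul(-92, a), -8) = Mul(Mul(-92, 39), -8) = Mul(-3588, -8) = 28704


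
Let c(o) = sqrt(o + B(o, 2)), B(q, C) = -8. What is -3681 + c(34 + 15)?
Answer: -3681 + sqrt(41) ≈ -3674.6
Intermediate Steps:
c(o) = sqrt(-8 + o) (c(o) = sqrt(o - 8) = sqrt(-8 + o))
-3681 + c(34 + 15) = -3681 + sqrt(-8 + (34 + 15)) = -3681 + sqrt(-8 + 49) = -3681 + sqrt(41)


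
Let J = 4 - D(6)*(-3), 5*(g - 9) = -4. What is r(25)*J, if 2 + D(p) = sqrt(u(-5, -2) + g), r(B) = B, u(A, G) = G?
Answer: -50 + 15*sqrt(155) ≈ 136.75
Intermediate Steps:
g = 41/5 (g = 9 + (1/5)*(-4) = 9 - 4/5 = 41/5 ≈ 8.2000)
D(p) = -2 + sqrt(155)/5 (D(p) = -2 + sqrt(-2 + 41/5) = -2 + sqrt(31/5) = -2 + sqrt(155)/5)
J = -2 + 3*sqrt(155)/5 (J = 4 - (-2 + sqrt(155)/5)*(-3) = 4 - (6 - 3*sqrt(155)/5) = 4 + (-6 + 3*sqrt(155)/5) = -2 + 3*sqrt(155)/5 ≈ 5.4699)
r(25)*J = 25*(-2 + 3*sqrt(155)/5) = -50 + 15*sqrt(155)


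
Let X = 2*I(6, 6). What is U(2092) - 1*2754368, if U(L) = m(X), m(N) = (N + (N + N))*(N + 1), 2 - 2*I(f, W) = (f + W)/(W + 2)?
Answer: -11017463/4 ≈ -2.7544e+6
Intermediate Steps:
I(f, W) = 1 - (W + f)/(2*(2 + W)) (I(f, W) = 1 - (f + W)/(2*(W + 2)) = 1 - (W + f)/(2*(2 + W)))
X = 1/2 (X = 2*((4 + 6 - 1*6)/(2*(2 + 6))) = 2*((1/2)*(4 + 6 - 6)/8) = 2*((1/2)*(1/8)*4) = 2*(1/4) = 1/2 ≈ 0.50000)
m(N) = 3*N*(1 + N) (m(N) = (N + 2*N)*(1 + N) = (3*N)*(1 + N) = 3*N*(1 + N))
U(L) = 9/4 (U(L) = 3*(1/2)*(1 + 1/2) = 3*(1/2)*(3/2) = 9/4)
U(2092) - 1*2754368 = 9/4 - 1*2754368 = 9/4 - 2754368 = -11017463/4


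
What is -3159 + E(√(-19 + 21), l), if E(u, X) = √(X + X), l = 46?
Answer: -3159 + 2*√23 ≈ -3149.4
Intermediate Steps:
E(u, X) = √2*√X (E(u, X) = √(2*X) = √2*√X)
-3159 + E(√(-19 + 21), l) = -3159 + √2*√46 = -3159 + 2*√23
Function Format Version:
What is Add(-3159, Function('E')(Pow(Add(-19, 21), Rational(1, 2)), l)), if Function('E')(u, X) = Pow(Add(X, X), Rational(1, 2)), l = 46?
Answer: Add(-3159, Mul(2, Pow(23, Rational(1, 2)))) ≈ -3149.4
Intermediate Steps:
Function('E')(u, X) = Mul(Pow(2, Rational(1, 2)), Pow(X, Rational(1, 2))) (Function('E')(u, X) = Pow(Mul(2, X), Rational(1, 2)) = Mul(Pow(2, Rational(1, 2)), Pow(X, Rational(1, 2))))
Add(-3159, Function('E')(Pow(Add(-19, 21), Rational(1, 2)), l)) = Add(-3159, Mul(Pow(2, Rational(1, 2)), Pow(46, Rational(1, 2)))) = Add(-3159, Mul(2, Pow(23, Rational(1, 2))))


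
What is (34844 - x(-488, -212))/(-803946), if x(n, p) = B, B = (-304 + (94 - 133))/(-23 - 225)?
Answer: -2880323/66459536 ≈ -0.043339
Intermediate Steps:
B = 343/248 (B = (-304 - 39)/(-248) = -343*(-1/248) = 343/248 ≈ 1.3831)
x(n, p) = 343/248
(34844 - x(-488, -212))/(-803946) = (34844 - 1*343/248)/(-803946) = (34844 - 343/248)*(-1/803946) = (8640969/248)*(-1/803946) = -2880323/66459536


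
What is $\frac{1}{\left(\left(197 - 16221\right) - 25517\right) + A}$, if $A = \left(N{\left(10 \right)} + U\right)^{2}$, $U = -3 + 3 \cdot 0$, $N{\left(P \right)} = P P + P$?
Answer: $- \frac{1}{30092} \approx -3.3231 \cdot 10^{-5}$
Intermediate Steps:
$N{\left(P \right)} = P + P^{2}$ ($N{\left(P \right)} = P^{2} + P = P + P^{2}$)
$U = -3$ ($U = -3 + 0 = -3$)
$A = 11449$ ($A = \left(10 \left(1 + 10\right) - 3\right)^{2} = \left(10 \cdot 11 - 3\right)^{2} = \left(110 - 3\right)^{2} = 107^{2} = 11449$)
$\frac{1}{\left(\left(197 - 16221\right) - 25517\right) + A} = \frac{1}{\left(\left(197 - 16221\right) - 25517\right) + 11449} = \frac{1}{\left(-16024 - 25517\right) + 11449} = \frac{1}{-41541 + 11449} = \frac{1}{-30092} = - \frac{1}{30092}$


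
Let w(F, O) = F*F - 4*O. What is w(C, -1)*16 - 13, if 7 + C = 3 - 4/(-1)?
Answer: 51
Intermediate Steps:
C = 0 (C = -7 + (3 - 4/(-1)) = -7 + (3 - 4*(-1)) = -7 + (3 + 4) = -7 + 7 = 0)
w(F, O) = F² - 4*O
w(C, -1)*16 - 13 = (0² - 4*(-1))*16 - 13 = (0 + 4)*16 - 13 = 4*16 - 13 = 64 - 13 = 51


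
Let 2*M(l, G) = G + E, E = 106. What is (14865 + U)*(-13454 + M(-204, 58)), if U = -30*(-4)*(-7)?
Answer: -187542300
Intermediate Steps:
U = -840 (U = 120*(-7) = -840)
M(l, G) = 53 + G/2 (M(l, G) = (G + 106)/2 = (106 + G)/2 = 53 + G/2)
(14865 + U)*(-13454 + M(-204, 58)) = (14865 - 840)*(-13454 + (53 + (½)*58)) = 14025*(-13454 + (53 + 29)) = 14025*(-13454 + 82) = 14025*(-13372) = -187542300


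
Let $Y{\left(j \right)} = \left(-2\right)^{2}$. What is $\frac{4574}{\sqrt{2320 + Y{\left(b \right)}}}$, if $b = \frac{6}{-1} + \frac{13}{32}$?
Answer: $\frac{2287 \sqrt{581}}{581} \approx 94.881$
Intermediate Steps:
$b = - \frac{179}{32}$ ($b = 6 \left(-1\right) + 13 \cdot \frac{1}{32} = -6 + \frac{13}{32} = - \frac{179}{32} \approx -5.5938$)
$Y{\left(j \right)} = 4$
$\frac{4574}{\sqrt{2320 + Y{\left(b \right)}}} = \frac{4574}{\sqrt{2320 + 4}} = \frac{4574}{\sqrt{2324}} = \frac{4574}{2 \sqrt{581}} = 4574 \frac{\sqrt{581}}{1162} = \frac{2287 \sqrt{581}}{581}$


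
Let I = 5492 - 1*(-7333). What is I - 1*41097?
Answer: -28272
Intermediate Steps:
I = 12825 (I = 5492 + 7333 = 12825)
I - 1*41097 = 12825 - 1*41097 = 12825 - 41097 = -28272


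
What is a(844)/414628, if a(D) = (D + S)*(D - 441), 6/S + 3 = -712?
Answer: 9353537/11402270 ≈ 0.82032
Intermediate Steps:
S = -6/715 (S = 6/(-3 - 712) = 6/(-715) = 6*(-1/715) = -6/715 ≈ -0.0083916)
a(D) = (-441 + D)*(-6/715 + D) (a(D) = (D - 6/715)*(D - 441) = (-6/715 + D)*(-441 + D) = (-441 + D)*(-6/715 + D))
a(844)/414628 = (2646/715 + 844**2 - 315321/715*844)/414628 = (2646/715 + 712336 - 266130924/715)*(1/414628) = (18707074/55)*(1/414628) = 9353537/11402270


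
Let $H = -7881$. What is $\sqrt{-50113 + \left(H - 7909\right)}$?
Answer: $i \sqrt{65903} \approx 256.72 i$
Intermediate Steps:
$\sqrt{-50113 + \left(H - 7909\right)} = \sqrt{-50113 - 15790} = \sqrt{-65903} = i \sqrt{65903}$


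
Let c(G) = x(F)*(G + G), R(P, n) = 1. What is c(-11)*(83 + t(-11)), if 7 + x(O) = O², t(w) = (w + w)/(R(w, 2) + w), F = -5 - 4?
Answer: -693528/5 ≈ -1.3871e+5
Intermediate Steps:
F = -9
t(w) = 2*w/(1 + w) (t(w) = (w + w)/(1 + w) = (2*w)/(1 + w) = 2*w/(1 + w))
x(O) = -7 + O²
c(G) = 148*G (c(G) = (-7 + (-9)²)*(G + G) = (-7 + 81)*(2*G) = 74*(2*G) = 148*G)
c(-11)*(83 + t(-11)) = (148*(-11))*(83 + 2*(-11)/(1 - 11)) = -1628*(83 + 2*(-11)/(-10)) = -1628*(83 + 2*(-11)*(-⅒)) = -1628*(83 + 11/5) = -1628*426/5 = -693528/5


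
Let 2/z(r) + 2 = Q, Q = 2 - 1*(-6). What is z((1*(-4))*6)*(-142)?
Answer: -142/3 ≈ -47.333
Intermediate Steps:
Q = 8 (Q = 2 + 6 = 8)
z(r) = ⅓ (z(r) = 2/(-2 + 8) = 2/6 = 2*(⅙) = ⅓)
z((1*(-4))*6)*(-142) = (⅓)*(-142) = -142/3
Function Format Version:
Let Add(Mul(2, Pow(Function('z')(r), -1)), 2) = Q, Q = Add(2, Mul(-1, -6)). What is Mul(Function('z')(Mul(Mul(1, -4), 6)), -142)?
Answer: Rational(-142, 3) ≈ -47.333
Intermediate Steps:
Q = 8 (Q = Add(2, 6) = 8)
Function('z')(r) = Rational(1, 3) (Function('z')(r) = Mul(2, Pow(Add(-2, 8), -1)) = Mul(2, Pow(6, -1)) = Mul(2, Rational(1, 6)) = Rational(1, 3))
Mul(Function('z')(Mul(Mul(1, -4), 6)), -142) = Mul(Rational(1, 3), -142) = Rational(-142, 3)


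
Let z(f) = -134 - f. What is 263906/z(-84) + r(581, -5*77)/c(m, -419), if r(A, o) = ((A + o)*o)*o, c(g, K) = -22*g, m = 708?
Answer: -63218237/8850 ≈ -7143.3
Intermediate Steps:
r(A, o) = o²*(A + o) (r(A, o) = (o*(A + o))*o = o²*(A + o))
263906/z(-84) + r(581, -5*77)/c(m, -419) = 263906/(-134 - 1*(-84)) + ((-5*77)²*(581 - 5*77))/((-22*708)) = 263906/(-134 + 84) + ((-385)²*(581 - 385))/(-15576) = 263906/(-50) + (148225*196)*(-1/15576) = 263906*(-1/50) + 29052100*(-1/15576) = -131953/25 - 660275/354 = -63218237/8850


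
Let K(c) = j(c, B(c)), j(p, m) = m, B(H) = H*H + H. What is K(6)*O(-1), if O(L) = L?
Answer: -42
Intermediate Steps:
B(H) = H + H**2 (B(H) = H**2 + H = H + H**2)
K(c) = c*(1 + c)
K(6)*O(-1) = (6*(1 + 6))*(-1) = (6*7)*(-1) = 42*(-1) = -42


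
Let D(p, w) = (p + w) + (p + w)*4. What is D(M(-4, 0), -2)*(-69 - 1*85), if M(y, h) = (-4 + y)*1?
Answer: 7700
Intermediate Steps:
M(y, h) = -4 + y
D(p, w) = 5*p + 5*w (D(p, w) = (p + w) + (4*p + 4*w) = 5*p + 5*w)
D(M(-4, 0), -2)*(-69 - 1*85) = (5*(-4 - 4) + 5*(-2))*(-69 - 1*85) = (5*(-8) - 10)*(-69 - 85) = (-40 - 10)*(-154) = -50*(-154) = 7700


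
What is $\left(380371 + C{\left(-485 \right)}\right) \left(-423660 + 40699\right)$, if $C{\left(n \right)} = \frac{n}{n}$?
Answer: $-145667641492$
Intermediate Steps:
$C{\left(n \right)} = 1$
$\left(380371 + C{\left(-485 \right)}\right) \left(-423660 + 40699\right) = \left(380371 + 1\right) \left(-423660 + 40699\right) = 380372 \left(-382961\right) = -145667641492$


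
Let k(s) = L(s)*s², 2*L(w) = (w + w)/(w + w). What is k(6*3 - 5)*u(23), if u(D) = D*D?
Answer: 89401/2 ≈ 44701.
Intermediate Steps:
u(D) = D²
L(w) = ½ (L(w) = ((w + w)/(w + w))/2 = ((2*w)/((2*w)))/2 = ((2*w)*(1/(2*w)))/2 = (½)*1 = ½)
k(s) = s²/2
k(6*3 - 5)*u(23) = ((6*3 - 5)²/2)*23² = ((18 - 5)²/2)*529 = ((½)*13²)*529 = ((½)*169)*529 = (169/2)*529 = 89401/2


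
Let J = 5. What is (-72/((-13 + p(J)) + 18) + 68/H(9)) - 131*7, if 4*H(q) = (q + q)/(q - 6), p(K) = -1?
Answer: -2669/3 ≈ -889.67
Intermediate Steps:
H(q) = q/(2*(-6 + q)) (H(q) = ((q + q)/(q - 6))/4 = ((2*q)/(-6 + q))/4 = (2*q/(-6 + q))/4 = q/(2*(-6 + q)))
(-72/((-13 + p(J)) + 18) + 68/H(9)) - 131*7 = (-72/((-13 - 1) + 18) + 68/(((½)*9/(-6 + 9)))) - 131*7 = (-72/(-14 + 18) + 68/(((½)*9/3))) - 917 = (-72/4 + 68/(((½)*9*(⅓)))) - 917 = (-72*¼ + 68/(3/2)) - 917 = (-18 + 68*(⅔)) - 917 = (-18 + 136/3) - 917 = 82/3 - 917 = -2669/3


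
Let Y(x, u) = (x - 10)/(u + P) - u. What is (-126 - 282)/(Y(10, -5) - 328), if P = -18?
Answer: 24/19 ≈ 1.2632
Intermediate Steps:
Y(x, u) = -u + (-10 + x)/(-18 + u) (Y(x, u) = (x - 10)/(u - 18) - u = (-10 + x)/(-18 + u) - u = -u + (-10 + x)/(-18 + u))
(-126 - 282)/(Y(10, -5) - 328) = (-126 - 282)/((-10 + 10 - 1*(-5)² + 18*(-5))/(-18 - 5) - 328) = -408/((-10 + 10 - 1*25 - 90)/(-23) - 328) = -408/(-(-10 + 10 - 25 - 90)/23 - 328) = -408/(-1/23*(-115) - 328) = -408/(5 - 328) = -408/(-323) = -408*(-1/323) = 24/19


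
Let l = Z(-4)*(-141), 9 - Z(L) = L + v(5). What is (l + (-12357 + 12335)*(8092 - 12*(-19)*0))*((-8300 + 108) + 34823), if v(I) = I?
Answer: -4770996912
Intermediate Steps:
Z(L) = 4 - L (Z(L) = 9 - (L + 5) = 9 - (5 + L) = 9 + (-5 - L) = 4 - L)
l = -1128 (l = (4 - 1*(-4))*(-141) = (4 + 4)*(-141) = 8*(-141) = -1128)
(l + (-12357 + 12335)*(8092 - 12*(-19)*0))*((-8300 + 108) + 34823) = (-1128 + (-12357 + 12335)*(8092 - 12*(-19)*0))*((-8300 + 108) + 34823) = (-1128 - 22*(8092 + 228*0))*(-8192 + 34823) = (-1128 - 22*(8092 + 0))*26631 = (-1128 - 22*8092)*26631 = (-1128 - 178024)*26631 = -179152*26631 = -4770996912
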